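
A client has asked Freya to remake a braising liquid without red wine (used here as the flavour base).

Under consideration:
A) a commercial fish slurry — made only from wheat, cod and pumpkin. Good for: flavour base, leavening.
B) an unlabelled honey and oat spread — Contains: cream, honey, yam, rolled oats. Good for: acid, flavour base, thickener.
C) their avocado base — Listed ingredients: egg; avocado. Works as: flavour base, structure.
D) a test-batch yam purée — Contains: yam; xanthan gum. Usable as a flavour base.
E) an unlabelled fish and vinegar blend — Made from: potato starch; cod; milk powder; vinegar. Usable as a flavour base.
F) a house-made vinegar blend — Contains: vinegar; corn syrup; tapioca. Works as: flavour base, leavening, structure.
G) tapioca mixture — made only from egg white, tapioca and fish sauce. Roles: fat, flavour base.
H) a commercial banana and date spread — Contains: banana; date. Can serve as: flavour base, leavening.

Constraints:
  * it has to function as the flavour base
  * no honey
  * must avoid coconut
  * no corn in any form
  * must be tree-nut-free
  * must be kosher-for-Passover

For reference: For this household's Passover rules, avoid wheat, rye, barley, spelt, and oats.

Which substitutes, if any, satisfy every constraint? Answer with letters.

C, D, E, G, H

A: has wheat, so not kosher-for-Passover — reject
B: has rolled oats, so not kosher-for-Passover; has honey, so not honey-free — out
C: nothing on the exclusion list — OK
D: only yam and xanthan gum; none excluded — valid
E: milk powder and cod etc. — none of it excluded — OK
F: has corn syrup, so not corn-free — out
G: works as a flavour base, no tree nuts, no coconut — OK
H: only banana and date; none excluded — valid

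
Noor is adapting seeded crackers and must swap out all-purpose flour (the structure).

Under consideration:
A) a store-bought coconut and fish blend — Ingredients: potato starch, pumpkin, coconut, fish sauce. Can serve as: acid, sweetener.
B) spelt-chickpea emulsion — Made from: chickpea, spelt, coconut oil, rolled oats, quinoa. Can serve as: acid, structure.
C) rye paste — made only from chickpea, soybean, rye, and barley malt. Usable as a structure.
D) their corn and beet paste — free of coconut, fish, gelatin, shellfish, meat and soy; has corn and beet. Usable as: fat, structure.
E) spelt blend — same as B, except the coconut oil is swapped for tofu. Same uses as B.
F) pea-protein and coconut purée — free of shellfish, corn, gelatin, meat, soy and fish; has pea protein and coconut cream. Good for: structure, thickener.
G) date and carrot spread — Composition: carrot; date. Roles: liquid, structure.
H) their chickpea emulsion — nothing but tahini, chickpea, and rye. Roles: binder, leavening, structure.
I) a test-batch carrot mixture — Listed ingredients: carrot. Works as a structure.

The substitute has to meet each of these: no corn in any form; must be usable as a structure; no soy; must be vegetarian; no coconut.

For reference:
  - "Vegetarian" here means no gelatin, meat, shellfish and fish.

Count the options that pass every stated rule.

A: not usable as a structure; has fish sauce, so not vegetarian (and 1 more) — reject
B: has coconut oil, so not coconut-free — out
C: has soybean, so not soy-free — reject
D: has corn, so not corn-free — reject
E: has tofu, so not soy-free — out
F: has coconut cream, so not coconut-free — no
G: works as a structure, no corn, no soy — keep
H: nothing on the exclusion list — valid
I: no soy, vegetarian — keep

3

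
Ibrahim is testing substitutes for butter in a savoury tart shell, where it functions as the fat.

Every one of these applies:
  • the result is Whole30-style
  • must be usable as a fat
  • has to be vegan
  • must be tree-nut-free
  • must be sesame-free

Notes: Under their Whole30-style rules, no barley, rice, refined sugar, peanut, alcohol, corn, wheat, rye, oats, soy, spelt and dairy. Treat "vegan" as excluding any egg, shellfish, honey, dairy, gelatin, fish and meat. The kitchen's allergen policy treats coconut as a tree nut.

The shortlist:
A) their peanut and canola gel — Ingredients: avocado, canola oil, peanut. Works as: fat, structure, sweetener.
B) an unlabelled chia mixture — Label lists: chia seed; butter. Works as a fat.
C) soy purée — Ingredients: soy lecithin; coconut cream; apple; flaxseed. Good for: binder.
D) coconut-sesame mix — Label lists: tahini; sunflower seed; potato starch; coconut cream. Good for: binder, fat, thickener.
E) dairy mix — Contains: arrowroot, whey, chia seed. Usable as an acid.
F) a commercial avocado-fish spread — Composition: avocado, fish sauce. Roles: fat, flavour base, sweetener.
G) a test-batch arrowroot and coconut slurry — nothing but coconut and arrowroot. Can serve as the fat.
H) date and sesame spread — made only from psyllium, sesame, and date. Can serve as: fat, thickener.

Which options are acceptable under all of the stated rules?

A: has peanut, so not Whole30-style — reject
B: has butter, so not Whole30-style; has butter, so not vegan — reject
C: not usable as a fat; has soy lecithin, so not Whole30-style (and 1 more) — out
D: has coconut cream, so not tree-nut-free; has tahini, so not sesame-free — no
E: not usable as a fat; has whey, so not Whole30-style (and 1 more) — no
F: has fish sauce, so not vegan — reject
G: has coconut, so not tree-nut-free — no
H: has sesame, so not sesame-free — out

none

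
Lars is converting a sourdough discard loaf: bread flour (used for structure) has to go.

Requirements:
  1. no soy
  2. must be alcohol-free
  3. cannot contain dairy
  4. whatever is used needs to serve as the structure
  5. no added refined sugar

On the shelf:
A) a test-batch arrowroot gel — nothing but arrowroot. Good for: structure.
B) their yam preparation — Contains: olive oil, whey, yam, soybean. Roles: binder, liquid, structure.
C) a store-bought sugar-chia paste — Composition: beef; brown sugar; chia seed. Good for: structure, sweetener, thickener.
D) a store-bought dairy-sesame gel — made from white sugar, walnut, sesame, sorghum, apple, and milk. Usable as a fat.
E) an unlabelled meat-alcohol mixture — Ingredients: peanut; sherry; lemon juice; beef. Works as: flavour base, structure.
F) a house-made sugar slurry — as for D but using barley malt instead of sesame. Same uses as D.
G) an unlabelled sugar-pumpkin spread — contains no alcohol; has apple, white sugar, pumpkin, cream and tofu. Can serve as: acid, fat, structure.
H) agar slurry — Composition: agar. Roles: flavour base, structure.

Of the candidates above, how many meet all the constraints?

2

A: no refined sugar, no soy — valid
B: has soybean, so not soy-free; has whey, so not dairy-free — out
C: has brown sugar, so not no-added-sugar — out
D: not usable as a structure; has white sugar, so not no-added-sugar (and 1 more) — reject
E: has sherry, so not alcohol-free — reject
F: not usable as a structure; has white sugar, so not no-added-sugar (and 1 more) — reject
G: has tofu, so not soy-free; has white sugar, so not no-added-sugar (and 1 more) — no
H: only agar; none excluded — valid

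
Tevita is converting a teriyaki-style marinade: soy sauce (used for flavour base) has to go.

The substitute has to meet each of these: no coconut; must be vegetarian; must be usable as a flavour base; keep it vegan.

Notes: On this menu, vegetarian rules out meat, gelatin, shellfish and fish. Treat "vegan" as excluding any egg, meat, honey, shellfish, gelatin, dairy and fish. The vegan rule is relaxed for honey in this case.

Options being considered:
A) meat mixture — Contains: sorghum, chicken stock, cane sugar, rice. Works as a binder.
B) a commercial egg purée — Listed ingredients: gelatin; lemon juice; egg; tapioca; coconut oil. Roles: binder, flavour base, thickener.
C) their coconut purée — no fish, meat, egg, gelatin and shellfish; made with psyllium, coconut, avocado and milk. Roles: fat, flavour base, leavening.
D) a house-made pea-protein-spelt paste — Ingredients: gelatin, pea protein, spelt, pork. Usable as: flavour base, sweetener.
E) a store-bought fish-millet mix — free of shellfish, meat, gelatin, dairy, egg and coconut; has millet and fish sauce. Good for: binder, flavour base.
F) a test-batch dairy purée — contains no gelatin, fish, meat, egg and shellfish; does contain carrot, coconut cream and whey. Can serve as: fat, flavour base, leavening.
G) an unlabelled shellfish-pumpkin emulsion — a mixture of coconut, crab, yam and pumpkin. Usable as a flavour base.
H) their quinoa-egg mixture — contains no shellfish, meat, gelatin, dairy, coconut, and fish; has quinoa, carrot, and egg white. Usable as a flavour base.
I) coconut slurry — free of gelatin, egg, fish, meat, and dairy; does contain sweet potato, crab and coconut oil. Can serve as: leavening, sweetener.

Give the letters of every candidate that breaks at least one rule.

A, B, C, D, E, F, G, H, I

A: not usable as a flavour base; has chicken stock, so not vegetarian (and 1 more) — no
B: has gelatin, so not vegetarian; has egg, so not vegan (and 1 more) — no
C: has milk, so not vegan; has coconut, so not coconut-free — reject
D: has gelatin, so not vegetarian; has gelatin, so not vegan — reject
E: has fish sauce, so not vegetarian; has fish sauce, so not vegan — reject
F: has whey, so not vegan; has coconut cream, so not coconut-free — out
G: has crab, so not vegetarian; has crab, so not vegan (and 1 more) — out
H: has egg white, so not vegan — no
I: not usable as a flavour base; has crab, so not vegetarian (and 2 more) — out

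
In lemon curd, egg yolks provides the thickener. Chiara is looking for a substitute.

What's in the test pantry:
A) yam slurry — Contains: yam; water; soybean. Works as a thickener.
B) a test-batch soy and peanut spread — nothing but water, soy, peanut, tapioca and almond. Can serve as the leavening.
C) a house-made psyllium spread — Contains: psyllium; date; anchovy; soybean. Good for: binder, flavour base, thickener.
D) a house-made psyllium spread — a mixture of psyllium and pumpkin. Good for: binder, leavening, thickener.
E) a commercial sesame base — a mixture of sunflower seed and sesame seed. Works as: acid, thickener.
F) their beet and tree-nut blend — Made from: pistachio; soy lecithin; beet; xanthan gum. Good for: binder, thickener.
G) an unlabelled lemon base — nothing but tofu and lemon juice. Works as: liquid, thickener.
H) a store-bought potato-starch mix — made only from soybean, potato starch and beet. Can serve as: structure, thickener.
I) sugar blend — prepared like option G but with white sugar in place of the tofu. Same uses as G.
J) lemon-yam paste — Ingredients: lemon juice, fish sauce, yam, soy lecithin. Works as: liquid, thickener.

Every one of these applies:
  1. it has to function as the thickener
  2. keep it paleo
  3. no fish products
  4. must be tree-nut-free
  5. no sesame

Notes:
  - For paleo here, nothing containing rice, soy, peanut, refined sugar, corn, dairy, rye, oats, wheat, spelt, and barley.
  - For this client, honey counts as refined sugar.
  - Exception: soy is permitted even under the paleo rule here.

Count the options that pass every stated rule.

A: soy is permitted under the paleo carve-out; nothing else excluded — valid
B: not usable as a thickener; has peanut, so not paleo (and 1 more) — no
C: has anchovy, so not fish-free — no
D: nothing on the exclusion list — valid
E: has sesame seed, so not sesame-free — reject
F: has pistachio, so not tree-nut-free — out
G: soy is permitted under the paleo carve-out; nothing else excluded — keep
H: soy is permitted under the paleo carve-out; nothing else excluded — OK
I: has white sugar, so not paleo — out
J: has fish sauce, so not fish-free — no

4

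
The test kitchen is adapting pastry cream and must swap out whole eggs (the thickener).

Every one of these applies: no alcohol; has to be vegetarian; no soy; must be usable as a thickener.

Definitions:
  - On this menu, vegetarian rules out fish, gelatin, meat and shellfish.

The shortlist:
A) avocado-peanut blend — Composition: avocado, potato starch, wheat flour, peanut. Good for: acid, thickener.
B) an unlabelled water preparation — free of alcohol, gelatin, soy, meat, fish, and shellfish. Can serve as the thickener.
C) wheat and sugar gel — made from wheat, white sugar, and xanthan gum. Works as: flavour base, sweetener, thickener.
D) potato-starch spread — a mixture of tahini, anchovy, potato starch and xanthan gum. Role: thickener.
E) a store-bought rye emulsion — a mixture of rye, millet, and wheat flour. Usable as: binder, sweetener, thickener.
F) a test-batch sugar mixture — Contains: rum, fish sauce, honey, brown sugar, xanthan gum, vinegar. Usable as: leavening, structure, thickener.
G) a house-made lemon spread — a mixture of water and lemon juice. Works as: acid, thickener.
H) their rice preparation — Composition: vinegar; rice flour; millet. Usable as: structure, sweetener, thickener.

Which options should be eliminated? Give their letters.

A: works as a thickener, vegetarian, no soy — OK
B: works as a thickener, no soy, no alcohol — keep
C: nothing on the exclusion list — valid
D: has anchovy, so not vegetarian — reject
E: every rule checks out — OK
F: has fish sauce, so not vegetarian; has rum, so not alcohol-free — reject
G: only lemon juice and water; none excluded — keep
H: only rice flour, vinegar and millet; none excluded — valid

D, F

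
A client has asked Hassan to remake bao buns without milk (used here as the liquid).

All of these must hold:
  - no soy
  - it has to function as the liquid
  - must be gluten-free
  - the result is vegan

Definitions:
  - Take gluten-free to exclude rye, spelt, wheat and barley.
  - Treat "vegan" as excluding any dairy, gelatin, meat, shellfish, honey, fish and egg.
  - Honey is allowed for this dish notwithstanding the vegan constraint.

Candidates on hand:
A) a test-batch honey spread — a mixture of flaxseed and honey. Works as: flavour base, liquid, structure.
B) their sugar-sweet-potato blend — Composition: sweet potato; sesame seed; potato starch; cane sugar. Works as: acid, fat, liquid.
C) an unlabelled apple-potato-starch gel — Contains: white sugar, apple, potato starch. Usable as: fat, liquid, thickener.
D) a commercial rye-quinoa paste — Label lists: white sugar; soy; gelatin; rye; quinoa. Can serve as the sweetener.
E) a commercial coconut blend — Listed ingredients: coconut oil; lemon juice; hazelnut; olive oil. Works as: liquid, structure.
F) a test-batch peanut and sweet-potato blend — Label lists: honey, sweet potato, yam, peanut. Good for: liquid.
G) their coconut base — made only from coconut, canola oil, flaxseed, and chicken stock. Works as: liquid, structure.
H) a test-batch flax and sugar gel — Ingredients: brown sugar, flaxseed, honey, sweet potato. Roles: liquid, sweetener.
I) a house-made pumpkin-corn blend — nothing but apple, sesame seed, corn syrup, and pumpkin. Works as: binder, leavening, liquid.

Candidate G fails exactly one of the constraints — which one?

usable as a liquid: satisfied
gluten-free: satisfied
vegan: has chicken stock — fails
soy-free: satisfied

vegan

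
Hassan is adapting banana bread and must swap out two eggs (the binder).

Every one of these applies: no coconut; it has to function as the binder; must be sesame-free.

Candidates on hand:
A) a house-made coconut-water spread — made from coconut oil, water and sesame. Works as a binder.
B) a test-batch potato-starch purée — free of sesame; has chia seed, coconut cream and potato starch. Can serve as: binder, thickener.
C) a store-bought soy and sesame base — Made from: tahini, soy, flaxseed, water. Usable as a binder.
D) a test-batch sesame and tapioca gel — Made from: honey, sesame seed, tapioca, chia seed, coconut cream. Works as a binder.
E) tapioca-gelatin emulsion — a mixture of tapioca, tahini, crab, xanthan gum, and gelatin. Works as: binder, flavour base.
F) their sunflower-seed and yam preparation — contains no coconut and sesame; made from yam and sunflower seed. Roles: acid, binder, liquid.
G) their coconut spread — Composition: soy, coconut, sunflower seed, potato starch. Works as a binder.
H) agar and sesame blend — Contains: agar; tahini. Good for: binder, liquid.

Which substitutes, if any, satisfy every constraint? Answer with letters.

F

A: has sesame, so not sesame-free; has coconut oil, so not coconut-free — reject
B: has coconut cream, so not coconut-free — reject
C: has tahini, so not sesame-free — reject
D: has sesame seed, so not sesame-free; has coconut cream, so not coconut-free — reject
E: has tahini, so not sesame-free — no
F: no coconut, no sesame — keep
G: has coconut, so not coconut-free — no
H: has tahini, so not sesame-free — out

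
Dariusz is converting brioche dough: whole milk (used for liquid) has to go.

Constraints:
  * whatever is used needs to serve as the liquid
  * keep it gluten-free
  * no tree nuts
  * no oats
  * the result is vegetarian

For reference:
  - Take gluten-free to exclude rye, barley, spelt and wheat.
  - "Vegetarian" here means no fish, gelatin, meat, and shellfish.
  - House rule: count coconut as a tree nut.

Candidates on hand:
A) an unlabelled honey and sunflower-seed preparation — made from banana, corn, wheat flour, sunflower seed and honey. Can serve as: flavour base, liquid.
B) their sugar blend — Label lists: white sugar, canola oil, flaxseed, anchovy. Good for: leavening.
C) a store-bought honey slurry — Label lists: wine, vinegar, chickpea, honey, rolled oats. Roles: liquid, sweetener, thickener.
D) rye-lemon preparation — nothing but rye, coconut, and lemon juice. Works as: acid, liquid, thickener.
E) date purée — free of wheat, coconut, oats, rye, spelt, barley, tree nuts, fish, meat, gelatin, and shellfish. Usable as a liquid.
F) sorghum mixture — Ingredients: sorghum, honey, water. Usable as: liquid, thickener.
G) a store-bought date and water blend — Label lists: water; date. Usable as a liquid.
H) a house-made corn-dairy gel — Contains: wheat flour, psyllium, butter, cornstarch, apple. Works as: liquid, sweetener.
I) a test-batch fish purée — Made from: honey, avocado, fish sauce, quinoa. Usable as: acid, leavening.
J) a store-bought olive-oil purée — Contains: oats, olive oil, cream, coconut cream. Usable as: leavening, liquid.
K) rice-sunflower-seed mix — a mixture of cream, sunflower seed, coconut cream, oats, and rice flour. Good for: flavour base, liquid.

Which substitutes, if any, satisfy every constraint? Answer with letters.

A: has wheat flour, so not gluten-free — out
B: not usable as a liquid; has anchovy, so not vegetarian — no
C: has rolled oats, so not oat-free — reject
D: has rye, so not gluten-free; has coconut, so not tree-nut-free — no
E: all constraints satisfied — OK
F: only honey, water, and sorghum; none excluded — OK
G: works as a liquid, vegetarian, gluten-free — keep
H: has wheat flour, so not gluten-free — no
I: not usable as a liquid; has fish sauce, so not vegetarian — no
J: has oats, so not oat-free; has coconut cream, so not tree-nut-free — no
K: has oats, so not oat-free; has coconut cream, so not tree-nut-free — out

E, F, G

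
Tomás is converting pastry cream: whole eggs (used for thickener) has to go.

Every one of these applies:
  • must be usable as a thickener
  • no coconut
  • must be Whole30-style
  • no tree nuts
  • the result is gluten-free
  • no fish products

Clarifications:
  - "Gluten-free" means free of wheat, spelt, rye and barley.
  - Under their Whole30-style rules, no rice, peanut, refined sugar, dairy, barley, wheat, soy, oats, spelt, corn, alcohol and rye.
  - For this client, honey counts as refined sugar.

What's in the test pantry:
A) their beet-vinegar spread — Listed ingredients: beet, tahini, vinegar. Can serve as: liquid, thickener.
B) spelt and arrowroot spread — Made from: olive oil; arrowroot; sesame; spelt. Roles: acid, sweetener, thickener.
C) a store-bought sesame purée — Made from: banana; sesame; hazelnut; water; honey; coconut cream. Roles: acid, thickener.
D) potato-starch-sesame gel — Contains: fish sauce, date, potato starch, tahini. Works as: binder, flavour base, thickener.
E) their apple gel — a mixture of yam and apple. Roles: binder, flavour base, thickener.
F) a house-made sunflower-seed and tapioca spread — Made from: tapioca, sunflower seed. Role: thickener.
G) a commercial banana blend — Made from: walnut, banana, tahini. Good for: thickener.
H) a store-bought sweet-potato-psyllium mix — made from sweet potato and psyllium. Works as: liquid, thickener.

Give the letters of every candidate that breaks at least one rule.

B, C, D, G

A: works as a thickener, Whole30-style, no fish — OK
B: has spelt, so not gluten-free; has spelt, so not Whole30-style — no
C: has honey, so not Whole30-style; has hazelnut, so not tree-nut-free (and 1 more) — out
D: has fish sauce, so not fish-free — reject
E: only yam and apple; none excluded — OK
F: works as a thickener, no coconut, no tree nuts — valid
G: has walnut, so not tree-nut-free — reject
H: works as a thickener, no tree nuts, no fish — OK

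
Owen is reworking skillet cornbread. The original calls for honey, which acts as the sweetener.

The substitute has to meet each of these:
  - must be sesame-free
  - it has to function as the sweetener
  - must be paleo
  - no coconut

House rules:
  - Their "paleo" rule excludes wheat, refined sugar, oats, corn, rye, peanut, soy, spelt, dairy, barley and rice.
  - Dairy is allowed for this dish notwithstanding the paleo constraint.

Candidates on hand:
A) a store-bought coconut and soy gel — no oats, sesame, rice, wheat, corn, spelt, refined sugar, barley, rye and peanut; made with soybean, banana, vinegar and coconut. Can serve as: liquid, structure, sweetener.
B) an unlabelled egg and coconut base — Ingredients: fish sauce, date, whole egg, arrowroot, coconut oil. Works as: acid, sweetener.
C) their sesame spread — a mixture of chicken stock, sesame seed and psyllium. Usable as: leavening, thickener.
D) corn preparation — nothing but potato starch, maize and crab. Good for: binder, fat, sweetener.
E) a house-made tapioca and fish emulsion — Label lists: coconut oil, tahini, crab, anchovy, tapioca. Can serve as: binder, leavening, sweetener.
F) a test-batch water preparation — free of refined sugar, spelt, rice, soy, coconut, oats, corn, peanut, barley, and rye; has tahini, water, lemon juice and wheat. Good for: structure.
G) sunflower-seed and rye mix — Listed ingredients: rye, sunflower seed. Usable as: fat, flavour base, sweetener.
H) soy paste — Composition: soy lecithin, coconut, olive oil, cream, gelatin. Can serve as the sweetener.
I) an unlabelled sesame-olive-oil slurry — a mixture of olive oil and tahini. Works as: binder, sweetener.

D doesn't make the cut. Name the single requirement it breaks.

usable as a sweetener: satisfied
paleo: has maize — fails
coconut-free: satisfied
sesame-free: satisfied

paleo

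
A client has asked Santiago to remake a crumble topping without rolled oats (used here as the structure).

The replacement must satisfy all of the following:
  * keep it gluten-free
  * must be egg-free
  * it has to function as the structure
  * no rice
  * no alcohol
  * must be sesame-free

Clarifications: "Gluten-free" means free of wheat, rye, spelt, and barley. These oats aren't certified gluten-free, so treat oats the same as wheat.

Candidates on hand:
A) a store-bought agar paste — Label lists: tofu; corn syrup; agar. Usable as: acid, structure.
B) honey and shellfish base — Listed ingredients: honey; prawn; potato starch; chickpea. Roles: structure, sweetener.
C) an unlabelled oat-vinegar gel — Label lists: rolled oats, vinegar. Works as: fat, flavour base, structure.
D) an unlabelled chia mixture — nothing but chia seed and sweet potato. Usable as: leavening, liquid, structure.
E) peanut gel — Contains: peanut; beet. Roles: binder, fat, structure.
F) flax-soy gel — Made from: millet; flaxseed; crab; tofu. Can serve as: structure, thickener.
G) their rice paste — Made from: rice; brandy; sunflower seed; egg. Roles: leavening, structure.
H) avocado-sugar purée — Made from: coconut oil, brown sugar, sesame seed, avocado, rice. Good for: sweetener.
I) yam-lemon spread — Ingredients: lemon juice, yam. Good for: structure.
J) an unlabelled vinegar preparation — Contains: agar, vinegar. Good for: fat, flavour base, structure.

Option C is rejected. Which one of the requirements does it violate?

gluten-free

usable as a structure: satisfied
gluten-free: has rolled oats — fails
egg-free: satisfied
sesame-free: satisfied
alcohol-free: satisfied
rice-free: satisfied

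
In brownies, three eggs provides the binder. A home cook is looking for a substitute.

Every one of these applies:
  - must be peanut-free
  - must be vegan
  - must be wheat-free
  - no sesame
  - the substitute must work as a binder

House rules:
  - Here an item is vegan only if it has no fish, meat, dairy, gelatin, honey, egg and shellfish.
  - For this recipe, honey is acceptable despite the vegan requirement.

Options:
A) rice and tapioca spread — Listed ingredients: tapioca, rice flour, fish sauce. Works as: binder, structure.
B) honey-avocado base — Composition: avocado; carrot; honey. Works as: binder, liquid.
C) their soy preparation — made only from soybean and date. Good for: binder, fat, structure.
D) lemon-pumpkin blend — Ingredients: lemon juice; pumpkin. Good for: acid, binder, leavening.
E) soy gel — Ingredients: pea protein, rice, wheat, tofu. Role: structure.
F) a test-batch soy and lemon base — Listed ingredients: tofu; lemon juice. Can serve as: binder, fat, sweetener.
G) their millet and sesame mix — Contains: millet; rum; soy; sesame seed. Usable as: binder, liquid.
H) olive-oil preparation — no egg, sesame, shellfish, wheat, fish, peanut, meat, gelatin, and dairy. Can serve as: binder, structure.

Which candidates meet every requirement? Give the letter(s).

B, C, D, F, H

A: has fish sauce, so not vegan — reject
B: honey is permitted under the vegan carve-out; nothing else excluded — OK
C: only soybean and date; none excluded — OK
D: no peanut, no wheat — valid
E: not usable as a binder; has wheat, so not wheat-free — reject
F: only tofu and lemon juice; none excluded — OK
G: has sesame seed, so not sesame-free — no
H: every rule checks out — keep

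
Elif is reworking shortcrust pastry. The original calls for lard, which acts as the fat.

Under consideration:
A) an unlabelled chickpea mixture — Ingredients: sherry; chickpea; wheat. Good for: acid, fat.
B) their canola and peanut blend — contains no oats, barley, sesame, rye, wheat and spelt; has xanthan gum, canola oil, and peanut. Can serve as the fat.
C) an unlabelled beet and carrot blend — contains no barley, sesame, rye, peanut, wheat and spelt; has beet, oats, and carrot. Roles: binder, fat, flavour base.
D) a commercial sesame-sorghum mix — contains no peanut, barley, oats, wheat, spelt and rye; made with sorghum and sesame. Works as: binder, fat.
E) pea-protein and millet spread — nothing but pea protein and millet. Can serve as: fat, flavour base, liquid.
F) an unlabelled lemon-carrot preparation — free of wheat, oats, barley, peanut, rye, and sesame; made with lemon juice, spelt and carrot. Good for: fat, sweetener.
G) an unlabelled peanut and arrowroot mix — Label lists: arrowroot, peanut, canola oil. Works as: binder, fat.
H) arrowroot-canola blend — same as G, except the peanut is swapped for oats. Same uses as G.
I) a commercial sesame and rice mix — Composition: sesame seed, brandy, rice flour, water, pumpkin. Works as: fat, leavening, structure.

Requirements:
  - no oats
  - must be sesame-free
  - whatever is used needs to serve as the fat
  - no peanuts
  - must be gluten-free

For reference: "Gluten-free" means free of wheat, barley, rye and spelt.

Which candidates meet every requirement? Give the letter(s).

A: has wheat, so not gluten-free — reject
B: has peanut, so not peanut-free — no
C: has oats, so not oat-free — reject
D: has sesame, so not sesame-free — no
E: every rule checks out — OK
F: has spelt, so not gluten-free — reject
G: has peanut, so not peanut-free — no
H: has oats, so not oat-free — out
I: has sesame seed, so not sesame-free — reject

E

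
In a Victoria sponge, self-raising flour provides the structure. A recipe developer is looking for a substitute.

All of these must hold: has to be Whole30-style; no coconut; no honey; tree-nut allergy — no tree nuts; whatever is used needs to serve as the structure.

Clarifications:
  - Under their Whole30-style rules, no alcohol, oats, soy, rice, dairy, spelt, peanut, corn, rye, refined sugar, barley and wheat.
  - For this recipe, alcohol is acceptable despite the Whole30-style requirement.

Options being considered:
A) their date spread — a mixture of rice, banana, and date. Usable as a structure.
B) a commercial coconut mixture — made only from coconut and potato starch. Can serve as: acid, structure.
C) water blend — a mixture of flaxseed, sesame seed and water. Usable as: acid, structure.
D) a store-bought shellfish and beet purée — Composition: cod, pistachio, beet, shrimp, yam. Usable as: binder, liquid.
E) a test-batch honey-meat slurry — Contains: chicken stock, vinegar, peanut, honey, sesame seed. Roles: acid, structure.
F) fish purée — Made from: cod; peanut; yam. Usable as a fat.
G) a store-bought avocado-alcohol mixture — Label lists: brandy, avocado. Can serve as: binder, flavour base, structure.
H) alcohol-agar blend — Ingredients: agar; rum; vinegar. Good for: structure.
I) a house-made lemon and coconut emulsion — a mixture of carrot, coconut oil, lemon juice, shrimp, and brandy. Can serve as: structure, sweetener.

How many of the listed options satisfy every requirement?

A: has rice, so not Whole30-style — no
B: has coconut, so not coconut-free — no
C: all constraints satisfied — keep
D: not usable as a structure; has pistachio, so not tree-nut-free — reject
E: has peanut, so not Whole30-style; has honey, so not honey-free — no
F: not usable as a structure; has peanut, so not Whole30-style — out
G: alcohol is permitted under the Whole30-style carve-out; nothing else excluded — valid
H: alcohol is permitted under the Whole30-style carve-out; nothing else excluded — keep
I: has coconut oil, so not coconut-free — out

3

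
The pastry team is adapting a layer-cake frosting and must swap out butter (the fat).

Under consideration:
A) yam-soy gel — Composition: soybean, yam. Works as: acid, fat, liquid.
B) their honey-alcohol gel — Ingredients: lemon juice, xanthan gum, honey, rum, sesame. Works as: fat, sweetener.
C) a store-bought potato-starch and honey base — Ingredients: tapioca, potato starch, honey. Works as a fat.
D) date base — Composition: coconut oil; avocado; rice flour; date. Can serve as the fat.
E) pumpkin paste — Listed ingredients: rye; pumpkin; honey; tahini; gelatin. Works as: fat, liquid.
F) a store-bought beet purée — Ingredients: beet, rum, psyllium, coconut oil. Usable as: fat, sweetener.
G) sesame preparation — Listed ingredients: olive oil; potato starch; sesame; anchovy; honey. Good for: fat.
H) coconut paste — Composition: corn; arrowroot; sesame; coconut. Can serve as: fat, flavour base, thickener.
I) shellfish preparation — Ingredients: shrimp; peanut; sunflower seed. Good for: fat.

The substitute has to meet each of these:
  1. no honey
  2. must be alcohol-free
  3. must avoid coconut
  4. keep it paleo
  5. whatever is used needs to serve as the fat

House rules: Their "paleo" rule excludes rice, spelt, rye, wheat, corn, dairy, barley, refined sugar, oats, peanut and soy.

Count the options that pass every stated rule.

0

A: has soybean, so not paleo — no
B: has rum, so not alcohol-free; has honey, so not honey-free — reject
C: has honey, so not honey-free — no
D: has rice flour, so not paleo; has coconut oil, so not coconut-free — reject
E: has rye, so not paleo; has honey, so not honey-free — out
F: has rum, so not alcohol-free; has coconut oil, so not coconut-free — out
G: has honey, so not honey-free — reject
H: has corn, so not paleo; has coconut, so not coconut-free — reject
I: has peanut, so not paleo — reject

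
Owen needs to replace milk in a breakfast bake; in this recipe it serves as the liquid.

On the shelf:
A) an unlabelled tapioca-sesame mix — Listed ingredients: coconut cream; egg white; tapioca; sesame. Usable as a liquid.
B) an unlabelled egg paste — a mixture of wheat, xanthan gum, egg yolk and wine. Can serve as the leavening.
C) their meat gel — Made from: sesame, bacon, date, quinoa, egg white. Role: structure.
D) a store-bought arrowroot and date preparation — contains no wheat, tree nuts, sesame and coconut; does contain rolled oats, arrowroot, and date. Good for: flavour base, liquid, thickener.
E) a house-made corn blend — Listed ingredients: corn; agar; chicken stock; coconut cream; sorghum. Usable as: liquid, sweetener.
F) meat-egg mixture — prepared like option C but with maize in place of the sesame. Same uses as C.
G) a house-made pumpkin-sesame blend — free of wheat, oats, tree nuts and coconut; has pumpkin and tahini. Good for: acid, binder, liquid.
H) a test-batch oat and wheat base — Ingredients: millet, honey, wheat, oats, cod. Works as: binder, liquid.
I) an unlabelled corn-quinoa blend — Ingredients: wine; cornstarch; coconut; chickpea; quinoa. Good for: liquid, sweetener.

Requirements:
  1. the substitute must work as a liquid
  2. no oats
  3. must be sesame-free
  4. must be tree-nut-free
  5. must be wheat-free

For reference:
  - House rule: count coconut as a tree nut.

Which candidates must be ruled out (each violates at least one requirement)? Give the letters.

A, B, C, D, E, F, G, H, I

A: has coconut cream, so not tree-nut-free; has sesame, so not sesame-free — out
B: not usable as a liquid; has wheat, so not wheat-free — no
C: not usable as a liquid; has sesame, so not sesame-free — out
D: has rolled oats, so not oat-free — out
E: has coconut cream, so not tree-nut-free — out
F: not usable as a liquid — out
G: has tahini, so not sesame-free — no
H: has wheat, so not wheat-free; has oats, so not oat-free — reject
I: has coconut, so not tree-nut-free — out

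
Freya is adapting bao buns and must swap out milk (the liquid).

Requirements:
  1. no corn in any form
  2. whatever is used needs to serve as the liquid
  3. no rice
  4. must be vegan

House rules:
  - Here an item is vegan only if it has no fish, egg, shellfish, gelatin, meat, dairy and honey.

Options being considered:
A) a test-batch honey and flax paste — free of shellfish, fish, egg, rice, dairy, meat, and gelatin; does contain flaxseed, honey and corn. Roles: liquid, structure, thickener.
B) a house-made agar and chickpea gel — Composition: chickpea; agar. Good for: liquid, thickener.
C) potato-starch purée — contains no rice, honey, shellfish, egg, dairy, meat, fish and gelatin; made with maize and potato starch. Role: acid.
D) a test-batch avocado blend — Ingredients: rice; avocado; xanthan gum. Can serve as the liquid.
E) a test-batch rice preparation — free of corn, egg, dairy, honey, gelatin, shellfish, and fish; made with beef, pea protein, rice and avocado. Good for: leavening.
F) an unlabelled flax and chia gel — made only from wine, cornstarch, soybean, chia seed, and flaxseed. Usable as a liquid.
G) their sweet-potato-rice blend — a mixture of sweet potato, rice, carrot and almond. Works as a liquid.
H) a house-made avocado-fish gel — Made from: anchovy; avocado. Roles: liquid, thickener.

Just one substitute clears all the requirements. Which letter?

B

A: has honey, so not vegan; has corn, so not corn-free — reject
B: works as a liquid, no corn, no rice — keep
C: not usable as a liquid; has maize, so not corn-free — reject
D: has rice, so not rice-free — out
E: not usable as a liquid; has beef, so not vegan (and 1 more) — out
F: has cornstarch, so not corn-free — reject
G: has rice, so not rice-free — no
H: has anchovy, so not vegan — no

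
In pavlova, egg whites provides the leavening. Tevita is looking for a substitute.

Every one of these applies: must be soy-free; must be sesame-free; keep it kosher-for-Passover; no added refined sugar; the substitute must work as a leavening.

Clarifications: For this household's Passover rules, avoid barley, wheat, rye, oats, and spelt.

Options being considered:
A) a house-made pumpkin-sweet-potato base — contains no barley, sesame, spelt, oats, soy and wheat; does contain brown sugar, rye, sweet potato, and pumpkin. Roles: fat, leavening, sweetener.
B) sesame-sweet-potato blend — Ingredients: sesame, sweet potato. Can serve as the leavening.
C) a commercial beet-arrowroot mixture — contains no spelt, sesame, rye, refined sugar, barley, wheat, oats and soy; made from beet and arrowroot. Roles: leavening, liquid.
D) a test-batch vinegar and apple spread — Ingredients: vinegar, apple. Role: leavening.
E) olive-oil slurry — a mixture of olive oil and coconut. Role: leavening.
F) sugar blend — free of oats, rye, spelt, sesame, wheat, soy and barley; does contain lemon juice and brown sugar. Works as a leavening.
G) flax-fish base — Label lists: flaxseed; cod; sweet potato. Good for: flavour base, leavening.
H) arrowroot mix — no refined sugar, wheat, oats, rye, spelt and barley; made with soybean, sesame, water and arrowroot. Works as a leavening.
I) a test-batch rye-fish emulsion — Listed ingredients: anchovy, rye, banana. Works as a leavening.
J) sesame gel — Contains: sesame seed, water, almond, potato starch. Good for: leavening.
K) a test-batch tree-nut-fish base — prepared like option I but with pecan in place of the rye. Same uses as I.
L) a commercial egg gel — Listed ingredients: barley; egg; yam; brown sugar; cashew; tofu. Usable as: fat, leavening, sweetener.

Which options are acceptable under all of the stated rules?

A: has rye, so not kosher-for-Passover; has brown sugar, so not no-added-sugar — no
B: has sesame, so not sesame-free — no
C: no soy, kosher-for-Passover — OK
D: only apple and vinegar; none excluded — OK
E: all constraints satisfied — valid
F: has brown sugar, so not no-added-sugar — no
G: no sesame, no refined sugar — valid
H: has sesame, so not sesame-free; has soybean, so not soy-free — reject
I: has rye, so not kosher-for-Passover — no
J: has sesame seed, so not sesame-free — no
K: only anchovy, pecan, and banana; none excluded — valid
L: has barley, so not kosher-for-Passover; has brown sugar, so not no-added-sugar (and 1 more) — no

C, D, E, G, K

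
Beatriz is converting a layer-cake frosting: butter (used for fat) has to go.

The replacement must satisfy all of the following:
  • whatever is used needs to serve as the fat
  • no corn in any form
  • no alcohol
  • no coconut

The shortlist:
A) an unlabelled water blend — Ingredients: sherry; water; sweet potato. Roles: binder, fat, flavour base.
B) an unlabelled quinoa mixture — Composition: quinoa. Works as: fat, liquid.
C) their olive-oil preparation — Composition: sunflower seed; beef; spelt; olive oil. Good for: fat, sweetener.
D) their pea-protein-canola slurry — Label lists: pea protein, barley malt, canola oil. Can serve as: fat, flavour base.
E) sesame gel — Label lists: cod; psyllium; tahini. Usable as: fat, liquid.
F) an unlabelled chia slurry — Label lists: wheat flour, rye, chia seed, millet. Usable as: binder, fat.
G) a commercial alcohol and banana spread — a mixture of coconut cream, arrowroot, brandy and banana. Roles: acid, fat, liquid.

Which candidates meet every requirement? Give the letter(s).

A: has sherry, so not alcohol-free — out
B: no corn, no alcohol — OK
C: nothing on the exclusion list — OK
D: works as a fat, no corn, no alcohol — valid
E: no corn, no alcohol — OK
F: works as a fat, no corn, no alcohol — OK
G: has brandy, so not alcohol-free; has coconut cream, so not coconut-free — out

B, C, D, E, F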